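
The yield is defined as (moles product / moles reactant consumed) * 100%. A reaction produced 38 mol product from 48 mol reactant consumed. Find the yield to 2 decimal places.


Yield = (moles product / moles consumed) * 100%
Yield = (38 / 48) * 100
Yield = 0.7917 * 100
Yield = 79.17%


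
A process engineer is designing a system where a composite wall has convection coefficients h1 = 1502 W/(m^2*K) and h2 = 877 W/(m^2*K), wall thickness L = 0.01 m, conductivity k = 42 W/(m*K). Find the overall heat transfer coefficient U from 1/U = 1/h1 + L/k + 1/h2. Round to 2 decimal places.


1/U = 1/h1 + L/k + 1/h2
1/U = 1/1502 + 0.01/42 + 1/877
1/U = 0.000665779 + 0.0002380952 + 0.0011402509
1/U = 0.0020441251
U = 489.21 W/(m^2*K)


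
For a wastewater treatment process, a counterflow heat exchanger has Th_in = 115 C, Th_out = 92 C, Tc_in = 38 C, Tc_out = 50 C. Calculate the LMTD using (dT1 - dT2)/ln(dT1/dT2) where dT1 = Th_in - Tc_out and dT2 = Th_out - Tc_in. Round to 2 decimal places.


dT1 = Th_in - Tc_out = 115 - 50 = 65
dT2 = Th_out - Tc_in = 92 - 38 = 54
LMTD = (dT1 - dT2) / ln(dT1/dT2)
LMTD = (65 - 54) / ln(65/54)
LMTD = 59.33 K


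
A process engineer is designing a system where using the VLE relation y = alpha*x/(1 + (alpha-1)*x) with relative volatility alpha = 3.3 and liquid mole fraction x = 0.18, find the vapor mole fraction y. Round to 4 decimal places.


y = alpha*x / (1 + (alpha-1)*x)
y = 3.3*0.18 / (1 + (3.3-1)*0.18)
y = 0.594 / (1 + 0.414)
y = 0.594 / 1.414
y = 0.4201


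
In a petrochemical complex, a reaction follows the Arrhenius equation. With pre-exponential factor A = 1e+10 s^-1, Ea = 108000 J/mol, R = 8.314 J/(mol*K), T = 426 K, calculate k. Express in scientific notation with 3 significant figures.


k = A * exp(-Ea/(R*T))
k = 1e+10 * exp(-108000 / (8.314 * 426))
k = 1e+10 * exp(-30.49328)
k = 5.71e-04


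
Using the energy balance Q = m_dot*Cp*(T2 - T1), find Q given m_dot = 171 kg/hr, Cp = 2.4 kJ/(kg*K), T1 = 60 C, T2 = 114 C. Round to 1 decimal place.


Q = m_dot * Cp * (T2 - T1)
Q = 171 * 2.4 * (114 - 60)
Q = 171 * 2.4 * 54
Q = 22161.6 kJ/hr


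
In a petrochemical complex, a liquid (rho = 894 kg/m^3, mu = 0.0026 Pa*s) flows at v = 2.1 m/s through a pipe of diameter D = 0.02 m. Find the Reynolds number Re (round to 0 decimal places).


Re = rho * v * D / mu
Re = 894 * 2.1 * 0.02 / 0.0026
Re = 37.548 / 0.0026
Re = 14442


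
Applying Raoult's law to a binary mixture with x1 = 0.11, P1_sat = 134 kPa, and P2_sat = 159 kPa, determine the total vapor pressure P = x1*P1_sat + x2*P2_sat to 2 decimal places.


P = x1*P1_sat + x2*P2_sat
x2 = 1 - x1 = 1 - 0.11 = 0.89
P = 0.11*134 + 0.89*159
P = 14.74 + 141.51
P = 156.25 kPa


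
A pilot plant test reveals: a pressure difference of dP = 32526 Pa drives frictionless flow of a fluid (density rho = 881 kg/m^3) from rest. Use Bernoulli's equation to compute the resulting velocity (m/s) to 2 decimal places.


v = sqrt(2*dP/rho)
v = sqrt(2*32526/881)
v = sqrt(73.83882)
v = 8.59 m/s


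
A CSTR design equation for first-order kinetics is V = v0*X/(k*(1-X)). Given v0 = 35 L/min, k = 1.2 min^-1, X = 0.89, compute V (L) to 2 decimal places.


V = v0 * X / (k * (1 - X))
V = 35 * 0.89 / (1.2 * (1 - 0.89))
V = 31.15 / (1.2 * 0.11)
V = 31.15 / 0.132
V = 235.98 L


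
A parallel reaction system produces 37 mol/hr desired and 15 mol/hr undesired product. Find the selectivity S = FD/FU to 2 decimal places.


S = desired product rate / undesired product rate
S = 37 / 15
S = 2.47


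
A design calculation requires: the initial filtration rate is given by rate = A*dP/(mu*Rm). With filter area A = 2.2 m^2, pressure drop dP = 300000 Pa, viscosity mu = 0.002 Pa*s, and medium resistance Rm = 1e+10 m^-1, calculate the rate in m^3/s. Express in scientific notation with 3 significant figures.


rate = A * dP / (mu * Rm)
rate = 2.2 * 300000 / (0.002 * 1e+10)
rate = 660000.0 / 2.000e+07
rate = 3.30e-02 m^3/s


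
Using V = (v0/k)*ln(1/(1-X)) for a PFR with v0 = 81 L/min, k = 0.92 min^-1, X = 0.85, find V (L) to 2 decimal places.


V = (v0/k) * ln(1/(1-X))
V = (81/0.92) * ln(1/(1-0.85))
V = 88.043478 * ln(6.666667)
V = 88.043478 * 1.89712
V = 167.03 L


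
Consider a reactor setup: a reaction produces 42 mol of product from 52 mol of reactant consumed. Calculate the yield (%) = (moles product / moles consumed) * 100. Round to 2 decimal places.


Yield = (moles product / moles consumed) * 100%
Yield = (42 / 52) * 100
Yield = 0.8077 * 100
Yield = 80.77%


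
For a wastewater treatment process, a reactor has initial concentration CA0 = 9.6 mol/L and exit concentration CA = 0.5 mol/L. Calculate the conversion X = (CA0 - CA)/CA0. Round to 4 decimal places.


X = (CA0 - CA) / CA0
X = (9.6 - 0.5) / 9.6
X = 9.1 / 9.6
X = 0.9479


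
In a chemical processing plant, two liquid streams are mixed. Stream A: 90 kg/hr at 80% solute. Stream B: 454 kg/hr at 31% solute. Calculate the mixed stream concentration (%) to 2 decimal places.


Mass balance on solute: F1*x1 + F2*x2 = F3*x3
F3 = F1 + F2 = 90 + 454 = 544 kg/hr
x3 = (F1*x1 + F2*x2)/F3
x3 = (90*0.8 + 454*0.31) / 544
x3 = 39.11%


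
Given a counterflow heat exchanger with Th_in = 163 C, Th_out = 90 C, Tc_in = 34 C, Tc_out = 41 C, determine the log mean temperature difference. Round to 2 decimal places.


dT1 = Th_in - Tc_out = 163 - 41 = 122
dT2 = Th_out - Tc_in = 90 - 34 = 56
LMTD = (dT1 - dT2) / ln(dT1/dT2)
LMTD = (122 - 56) / ln(122/56)
LMTD = 84.76 K


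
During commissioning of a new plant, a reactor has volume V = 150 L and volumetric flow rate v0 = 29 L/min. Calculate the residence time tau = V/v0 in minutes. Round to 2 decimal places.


tau = V / v0
tau = 150 / 29
tau = 5.17 min


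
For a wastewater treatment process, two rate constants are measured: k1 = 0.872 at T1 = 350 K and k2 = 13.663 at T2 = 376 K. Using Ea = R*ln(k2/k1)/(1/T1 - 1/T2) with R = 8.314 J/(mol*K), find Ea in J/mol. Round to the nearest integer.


Ea = R * ln(k2/k1) / (1/T1 - 1/T2)
ln(k2/k1) = ln(13.663/0.872) = 2.7516573
1/T1 - 1/T2 = 1/350 - 1/376 = 0.000197568389
Ea = 8.314 * 2.7516573 / 0.000197568389
Ea = 115794 J/mol


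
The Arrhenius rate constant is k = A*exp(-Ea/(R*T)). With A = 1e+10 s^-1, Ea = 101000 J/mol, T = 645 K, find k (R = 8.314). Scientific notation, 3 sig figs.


k = A * exp(-Ea/(R*T))
k = 1e+10 * exp(-101000 / (8.314 * 645))
k = 1e+10 * exp(-18.834393)
k = 6.61e+01


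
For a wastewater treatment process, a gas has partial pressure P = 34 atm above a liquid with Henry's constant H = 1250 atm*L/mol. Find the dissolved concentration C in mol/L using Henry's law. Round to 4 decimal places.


C = P / H
C = 34 / 1250
C = 0.0272 mol/L


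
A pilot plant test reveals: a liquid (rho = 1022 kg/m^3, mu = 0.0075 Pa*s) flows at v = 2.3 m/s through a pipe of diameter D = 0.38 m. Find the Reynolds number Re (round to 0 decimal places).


Re = rho * v * D / mu
Re = 1022 * 2.3 * 0.38 / 0.0075
Re = 893.228 / 0.0075
Re = 119097


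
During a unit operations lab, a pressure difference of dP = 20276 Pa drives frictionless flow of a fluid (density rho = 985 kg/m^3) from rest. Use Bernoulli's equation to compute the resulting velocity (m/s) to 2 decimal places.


v = sqrt(2*dP/rho)
v = sqrt(2*20276/985)
v = sqrt(41.169543)
v = 6.42 m/s


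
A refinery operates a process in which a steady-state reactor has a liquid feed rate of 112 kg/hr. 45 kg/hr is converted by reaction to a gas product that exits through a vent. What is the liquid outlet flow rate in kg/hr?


Steady-state mass balance on the main outlet: F_out = F_in - F_removed
F_out = 112 - 45
F_out = 67 kg/hr


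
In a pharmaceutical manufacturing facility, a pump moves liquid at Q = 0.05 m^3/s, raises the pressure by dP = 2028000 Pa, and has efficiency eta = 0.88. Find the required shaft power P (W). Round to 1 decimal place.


P = Q * dP / eta
P = 0.05 * 2028000 / 0.88
P = 101400.0 / 0.88
P = 115227.3 W


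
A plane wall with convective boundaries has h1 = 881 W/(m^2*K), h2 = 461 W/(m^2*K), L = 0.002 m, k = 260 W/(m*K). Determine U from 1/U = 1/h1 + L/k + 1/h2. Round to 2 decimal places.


1/U = 1/h1 + L/k + 1/h2
1/U = 1/881 + 0.002/260 + 1/461
1/U = 0.0011350738 + 7.6923e-06 + 0.0021691974
1/U = 0.0033119635
U = 301.94 W/(m^2*K)


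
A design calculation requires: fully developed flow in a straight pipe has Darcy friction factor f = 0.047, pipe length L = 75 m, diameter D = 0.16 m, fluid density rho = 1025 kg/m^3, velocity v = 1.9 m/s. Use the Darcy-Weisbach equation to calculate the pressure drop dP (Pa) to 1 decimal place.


dP = f * (L/D) * (rho*v^2/2)
dP = 0.047 * (75/0.16) * (1025*1.9^2/2)
L/D = 468.75
rho*v^2/2 = 1025*3.61/2 = 1850.125
dP = 0.047 * 468.75 * 1850.125
dP = 40760.6 Pa


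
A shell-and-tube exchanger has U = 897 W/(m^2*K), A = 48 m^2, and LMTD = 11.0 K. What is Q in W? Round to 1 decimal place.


Q = U * A * LMTD
Q = 897 * 48 * 11.0
Q = 473616.0 W


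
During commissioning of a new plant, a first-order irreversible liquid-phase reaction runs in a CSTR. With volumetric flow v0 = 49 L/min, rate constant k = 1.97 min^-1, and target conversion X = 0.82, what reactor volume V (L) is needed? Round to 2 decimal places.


V = v0 * X / (k * (1 - X))
V = 49 * 0.82 / (1.97 * (1 - 0.82))
V = 40.18 / (1.97 * 0.18)
V = 40.18 / 0.3546
V = 113.31 L


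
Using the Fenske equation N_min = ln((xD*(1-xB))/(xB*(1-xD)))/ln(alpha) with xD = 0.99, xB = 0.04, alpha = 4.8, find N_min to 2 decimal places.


N_min = ln((xD*(1-xB))/(xB*(1-xD))) / ln(alpha)
Numerator inside ln: 0.9504 / 0.0004 = 2376.0
ln(2376.0) = 7.773174
ln(alpha) = ln(4.8) = 1.568616
N_min = 7.773174 / 1.568616 = 4.96


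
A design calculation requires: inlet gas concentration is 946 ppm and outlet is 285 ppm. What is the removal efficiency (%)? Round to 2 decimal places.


Efficiency = (G_in - G_out) / G_in * 100%
Efficiency = (946 - 285) / 946 * 100
Efficiency = 661 / 946 * 100
Efficiency = 69.87%


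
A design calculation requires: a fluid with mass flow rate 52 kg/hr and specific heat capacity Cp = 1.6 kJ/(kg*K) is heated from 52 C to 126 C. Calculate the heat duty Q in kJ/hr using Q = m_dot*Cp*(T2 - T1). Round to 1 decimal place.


Q = m_dot * Cp * (T2 - T1)
Q = 52 * 1.6 * (126 - 52)
Q = 52 * 1.6 * 74
Q = 6156.8 kJ/hr


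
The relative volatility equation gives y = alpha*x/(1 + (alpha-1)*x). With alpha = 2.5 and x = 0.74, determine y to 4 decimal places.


y = alpha*x / (1 + (alpha-1)*x)
y = 2.5*0.74 / (1 + (2.5-1)*0.74)
y = 1.85 / (1 + 1.11)
y = 1.85 / 2.11
y = 0.8768


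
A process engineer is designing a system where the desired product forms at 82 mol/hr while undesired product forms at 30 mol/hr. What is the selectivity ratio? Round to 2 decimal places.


S = desired product rate / undesired product rate
S = 82 / 30
S = 2.73


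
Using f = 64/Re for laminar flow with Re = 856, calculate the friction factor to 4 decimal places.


f = 64 / Re
f = 64 / 856
f = 0.0748


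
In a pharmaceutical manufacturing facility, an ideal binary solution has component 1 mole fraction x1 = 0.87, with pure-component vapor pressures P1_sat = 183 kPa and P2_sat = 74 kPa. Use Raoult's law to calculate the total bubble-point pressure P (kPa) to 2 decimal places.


P = x1*P1_sat + x2*P2_sat
x2 = 1 - x1 = 1 - 0.87 = 0.13
P = 0.87*183 + 0.13*74
P = 159.21 + 9.62
P = 168.83 kPa


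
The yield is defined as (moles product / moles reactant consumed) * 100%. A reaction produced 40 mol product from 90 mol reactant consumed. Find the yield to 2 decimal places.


Yield = (moles product / moles consumed) * 100%
Yield = (40 / 90) * 100
Yield = 0.4444 * 100
Yield = 44.44%


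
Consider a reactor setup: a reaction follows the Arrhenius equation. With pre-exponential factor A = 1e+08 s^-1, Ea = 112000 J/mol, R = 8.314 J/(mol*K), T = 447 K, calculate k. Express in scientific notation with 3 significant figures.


k = A * exp(-Ea/(R*T))
k = 1e+08 * exp(-112000 / (8.314 * 447))
k = 1e+08 * exp(-30.137032)
k = 8.16e-06


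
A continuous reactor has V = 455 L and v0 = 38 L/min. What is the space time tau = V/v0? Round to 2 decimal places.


tau = V / v0
tau = 455 / 38
tau = 11.97 min


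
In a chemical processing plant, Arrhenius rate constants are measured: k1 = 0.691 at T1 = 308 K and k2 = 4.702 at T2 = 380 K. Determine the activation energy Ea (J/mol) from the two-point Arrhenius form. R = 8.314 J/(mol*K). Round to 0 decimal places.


Ea = R * ln(k2/k1) / (1/T1 - 1/T2)
ln(k2/k1) = ln(4.702/0.691) = 1.9176034
1/T1 - 1/T2 = 1/308 - 1/380 = 0.000615174299
Ea = 8.314 * 1.9176034 / 0.000615174299
Ea = 25916 J/mol


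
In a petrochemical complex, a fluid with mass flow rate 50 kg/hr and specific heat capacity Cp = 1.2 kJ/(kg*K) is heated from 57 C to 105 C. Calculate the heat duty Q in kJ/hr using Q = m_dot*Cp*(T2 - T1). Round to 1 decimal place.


Q = m_dot * Cp * (T2 - T1)
Q = 50 * 1.2 * (105 - 57)
Q = 50 * 1.2 * 48
Q = 2880.0 kJ/hr


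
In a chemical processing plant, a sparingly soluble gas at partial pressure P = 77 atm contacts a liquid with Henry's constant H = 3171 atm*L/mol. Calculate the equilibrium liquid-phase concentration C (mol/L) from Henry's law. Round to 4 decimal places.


C = P / H
C = 77 / 3171
C = 0.0243 mol/L


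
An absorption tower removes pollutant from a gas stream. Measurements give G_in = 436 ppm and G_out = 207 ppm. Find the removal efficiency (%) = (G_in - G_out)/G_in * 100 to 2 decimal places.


Efficiency = (G_in - G_out) / G_in * 100%
Efficiency = (436 - 207) / 436 * 100
Efficiency = 229 / 436 * 100
Efficiency = 52.52%


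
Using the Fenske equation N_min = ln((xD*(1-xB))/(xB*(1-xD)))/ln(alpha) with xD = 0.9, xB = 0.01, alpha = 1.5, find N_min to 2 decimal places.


N_min = ln((xD*(1-xB))/(xB*(1-xD))) / ln(alpha)
Numerator inside ln: 0.891 / 0.001 = 891.0
ln(891.0) = 6.792344
ln(alpha) = ln(1.5) = 0.405465
N_min = 6.792344 / 0.405465 = 16.75


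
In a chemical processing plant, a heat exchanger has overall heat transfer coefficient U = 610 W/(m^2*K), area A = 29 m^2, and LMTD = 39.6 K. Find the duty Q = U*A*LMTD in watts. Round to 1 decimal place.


Q = U * A * LMTD
Q = 610 * 29 * 39.6
Q = 700524.0 W


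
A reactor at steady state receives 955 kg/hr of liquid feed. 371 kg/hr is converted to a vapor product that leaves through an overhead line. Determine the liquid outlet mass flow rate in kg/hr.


Steady-state mass balance on the main outlet: F_out = F_in - F_removed
F_out = 955 - 371
F_out = 584 kg/hr


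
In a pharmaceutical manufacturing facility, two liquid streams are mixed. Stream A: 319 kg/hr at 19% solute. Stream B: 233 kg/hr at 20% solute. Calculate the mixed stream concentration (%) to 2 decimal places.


Mass balance on solute: F1*x1 + F2*x2 = F3*x3
F3 = F1 + F2 = 319 + 233 = 552 kg/hr
x3 = (F1*x1 + F2*x2)/F3
x3 = (319*0.19 + 233*0.2) / 552
x3 = 19.42%


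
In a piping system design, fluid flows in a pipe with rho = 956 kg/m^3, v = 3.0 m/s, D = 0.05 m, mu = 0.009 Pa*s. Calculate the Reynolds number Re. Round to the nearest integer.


Re = rho * v * D / mu
Re = 956 * 3.0 * 0.05 / 0.009
Re = 143.4 / 0.009
Re = 15933


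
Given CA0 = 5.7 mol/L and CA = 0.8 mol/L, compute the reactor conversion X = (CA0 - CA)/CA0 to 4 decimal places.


X = (CA0 - CA) / CA0
X = (5.7 - 0.8) / 5.7
X = 4.9 / 5.7
X = 0.8596


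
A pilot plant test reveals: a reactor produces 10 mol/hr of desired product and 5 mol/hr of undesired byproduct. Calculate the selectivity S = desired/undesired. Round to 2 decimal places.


S = desired product rate / undesired product rate
S = 10 / 5
S = 2.00


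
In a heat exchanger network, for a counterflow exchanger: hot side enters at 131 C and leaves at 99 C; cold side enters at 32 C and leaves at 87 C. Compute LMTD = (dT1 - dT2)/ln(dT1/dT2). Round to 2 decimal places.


dT1 = Th_in - Tc_out = 131 - 87 = 44
dT2 = Th_out - Tc_in = 99 - 32 = 67
LMTD = (dT1 - dT2) / ln(dT1/dT2)
LMTD = (44 - 67) / ln(44/67)
LMTD = 54.70 K


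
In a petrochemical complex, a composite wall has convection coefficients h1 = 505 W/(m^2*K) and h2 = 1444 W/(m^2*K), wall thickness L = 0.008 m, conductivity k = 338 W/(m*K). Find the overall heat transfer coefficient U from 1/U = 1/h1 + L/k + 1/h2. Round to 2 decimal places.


1/U = 1/h1 + L/k + 1/h2
1/U = 1/505 + 0.008/338 + 1/1444
1/U = 0.001980198 + 2.36686e-05 + 0.0006925208
1/U = 0.0026963874
U = 370.87 W/(m^2*K)


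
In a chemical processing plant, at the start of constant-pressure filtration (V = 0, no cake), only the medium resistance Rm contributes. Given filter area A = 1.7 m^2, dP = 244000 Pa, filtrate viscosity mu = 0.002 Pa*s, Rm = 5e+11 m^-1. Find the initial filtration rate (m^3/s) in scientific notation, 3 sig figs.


rate = A * dP / (mu * Rm)
rate = 1.7 * 244000 / (0.002 * 5e+11)
rate = 414800.0 / 1.000e+09
rate = 4.15e-04 m^3/s


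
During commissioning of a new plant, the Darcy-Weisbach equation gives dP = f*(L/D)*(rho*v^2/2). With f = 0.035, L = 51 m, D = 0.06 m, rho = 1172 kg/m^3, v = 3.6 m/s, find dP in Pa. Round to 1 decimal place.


dP = f * (L/D) * (rho*v^2/2)
dP = 0.035 * (51/0.06) * (1172*3.6^2/2)
L/D = 850.0
rho*v^2/2 = 1172*12.96/2 = 7594.56
dP = 0.035 * 850.0 * 7594.56
dP = 225938.2 Pa


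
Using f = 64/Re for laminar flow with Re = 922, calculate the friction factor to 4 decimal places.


f = 64 / Re
f = 64 / 922
f = 0.0694


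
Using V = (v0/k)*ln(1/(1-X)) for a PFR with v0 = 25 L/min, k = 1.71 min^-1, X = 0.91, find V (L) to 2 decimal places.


V = (v0/k) * ln(1/(1-X))
V = (25/1.71) * ln(1/(1-0.91))
V = 14.619883 * ln(11.111111)
V = 14.619883 * 2.407946
V = 35.20 L


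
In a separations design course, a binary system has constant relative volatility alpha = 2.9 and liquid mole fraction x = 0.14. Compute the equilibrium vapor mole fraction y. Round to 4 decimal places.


y = alpha*x / (1 + (alpha-1)*x)
y = 2.9*0.14 / (1 + (2.9-1)*0.14)
y = 0.406 / (1 + 0.266)
y = 0.406 / 1.266
y = 0.3207


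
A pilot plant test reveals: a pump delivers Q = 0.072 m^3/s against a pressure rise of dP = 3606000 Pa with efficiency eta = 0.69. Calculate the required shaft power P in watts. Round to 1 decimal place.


P = Q * dP / eta
P = 0.072 * 3606000 / 0.69
P = 259632.0 / 0.69
P = 376278.3 W


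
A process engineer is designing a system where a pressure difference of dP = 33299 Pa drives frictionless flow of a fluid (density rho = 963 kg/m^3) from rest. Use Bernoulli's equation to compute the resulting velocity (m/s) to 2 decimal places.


v = sqrt(2*dP/rho)
v = sqrt(2*33299/963)
v = sqrt(69.156802)
v = 8.32 m/s


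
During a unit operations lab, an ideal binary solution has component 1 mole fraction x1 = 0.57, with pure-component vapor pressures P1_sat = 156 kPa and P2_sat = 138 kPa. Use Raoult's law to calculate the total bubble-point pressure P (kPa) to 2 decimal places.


P = x1*P1_sat + x2*P2_sat
x2 = 1 - x1 = 1 - 0.57 = 0.43
P = 0.57*156 + 0.43*138
P = 88.92 + 59.34
P = 148.26 kPa


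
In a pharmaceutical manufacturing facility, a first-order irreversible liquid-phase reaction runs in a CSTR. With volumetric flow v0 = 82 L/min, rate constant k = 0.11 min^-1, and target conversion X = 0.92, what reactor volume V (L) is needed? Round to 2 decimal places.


V = v0 * X / (k * (1 - X))
V = 82 * 0.92 / (0.11 * (1 - 0.92))
V = 75.44 / (0.11 * 0.08)
V = 75.44 / 0.0088
V = 8572.73 L


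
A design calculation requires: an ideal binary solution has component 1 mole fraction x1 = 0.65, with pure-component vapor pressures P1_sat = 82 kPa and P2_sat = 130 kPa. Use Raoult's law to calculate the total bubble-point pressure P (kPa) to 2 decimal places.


P = x1*P1_sat + x2*P2_sat
x2 = 1 - x1 = 1 - 0.65 = 0.35
P = 0.65*82 + 0.35*130
P = 53.3 + 45.5
P = 98.80 kPa


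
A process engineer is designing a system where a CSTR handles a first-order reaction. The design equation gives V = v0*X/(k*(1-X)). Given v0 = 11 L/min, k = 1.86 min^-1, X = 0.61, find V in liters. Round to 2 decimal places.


V = v0 * X / (k * (1 - X))
V = 11 * 0.61 / (1.86 * (1 - 0.61))
V = 6.71 / (1.86 * 0.39)
V = 6.71 / 0.7254
V = 9.25 L


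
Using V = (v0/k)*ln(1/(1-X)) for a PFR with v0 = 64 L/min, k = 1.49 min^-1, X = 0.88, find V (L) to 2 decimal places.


V = (v0/k) * ln(1/(1-X))
V = (64/1.49) * ln(1/(1-0.88))
V = 42.95302 * ln(8.333333)
V = 42.95302 * 2.120263
V = 91.07 L


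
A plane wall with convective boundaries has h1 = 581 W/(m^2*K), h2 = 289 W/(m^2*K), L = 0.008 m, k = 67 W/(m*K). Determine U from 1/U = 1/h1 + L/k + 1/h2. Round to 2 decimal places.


1/U = 1/h1 + L/k + 1/h2
1/U = 1/581 + 0.008/67 + 1/289
1/U = 0.0017211704 + 0.000119403 + 0.0034602076
1/U = 0.005300781
U = 188.65 W/(m^2*K)


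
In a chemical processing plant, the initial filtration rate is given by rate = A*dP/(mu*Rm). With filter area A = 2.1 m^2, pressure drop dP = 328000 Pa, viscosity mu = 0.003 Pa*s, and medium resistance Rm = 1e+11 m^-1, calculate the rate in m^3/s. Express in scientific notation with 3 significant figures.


rate = A * dP / (mu * Rm)
rate = 2.1 * 328000 / (0.003 * 1e+11)
rate = 688800.0 / 3.000e+08
rate = 2.30e-03 m^3/s


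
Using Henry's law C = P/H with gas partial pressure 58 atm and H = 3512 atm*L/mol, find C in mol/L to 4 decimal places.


C = P / H
C = 58 / 3512
C = 0.0165 mol/L


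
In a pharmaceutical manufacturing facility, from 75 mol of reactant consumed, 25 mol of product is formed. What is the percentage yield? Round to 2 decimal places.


Yield = (moles product / moles consumed) * 100%
Yield = (25 / 75) * 100
Yield = 0.3333 * 100
Yield = 33.33%


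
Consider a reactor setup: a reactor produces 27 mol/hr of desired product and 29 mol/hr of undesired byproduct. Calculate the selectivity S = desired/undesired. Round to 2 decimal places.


S = desired product rate / undesired product rate
S = 27 / 29
S = 0.93


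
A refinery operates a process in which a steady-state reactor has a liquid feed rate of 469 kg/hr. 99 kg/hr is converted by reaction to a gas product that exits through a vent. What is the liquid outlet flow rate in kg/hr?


Steady-state mass balance on the main outlet: F_out = F_in - F_removed
F_out = 469 - 99
F_out = 370 kg/hr


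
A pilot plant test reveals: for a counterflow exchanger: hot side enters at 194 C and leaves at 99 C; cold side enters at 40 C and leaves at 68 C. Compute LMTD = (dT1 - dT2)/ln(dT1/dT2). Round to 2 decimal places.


dT1 = Th_in - Tc_out = 194 - 68 = 126
dT2 = Th_out - Tc_in = 99 - 40 = 59
LMTD = (dT1 - dT2) / ln(dT1/dT2)
LMTD = (126 - 59) / ln(126/59)
LMTD = 88.30 K


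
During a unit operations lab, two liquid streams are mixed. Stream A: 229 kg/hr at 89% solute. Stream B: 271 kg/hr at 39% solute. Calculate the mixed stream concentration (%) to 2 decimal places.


Mass balance on solute: F1*x1 + F2*x2 = F3*x3
F3 = F1 + F2 = 229 + 271 = 500 kg/hr
x3 = (F1*x1 + F2*x2)/F3
x3 = (229*0.89 + 271*0.39) / 500
x3 = 61.90%


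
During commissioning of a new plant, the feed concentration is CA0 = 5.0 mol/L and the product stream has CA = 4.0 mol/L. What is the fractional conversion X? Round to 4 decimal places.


X = (CA0 - CA) / CA0
X = (5.0 - 4.0) / 5.0
X = 1.0 / 5.0
X = 0.2000


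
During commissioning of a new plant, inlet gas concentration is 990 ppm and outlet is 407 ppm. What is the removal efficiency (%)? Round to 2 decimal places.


Efficiency = (G_in - G_out) / G_in * 100%
Efficiency = (990 - 407) / 990 * 100
Efficiency = 583 / 990 * 100
Efficiency = 58.89%


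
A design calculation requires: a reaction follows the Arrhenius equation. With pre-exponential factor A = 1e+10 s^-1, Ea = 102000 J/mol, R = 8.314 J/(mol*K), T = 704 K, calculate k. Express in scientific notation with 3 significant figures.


k = A * exp(-Ea/(R*T))
k = 1e+10 * exp(-102000 / (8.314 * 704))
k = 1e+10 * exp(-17.426794)
k = 2.70e+02


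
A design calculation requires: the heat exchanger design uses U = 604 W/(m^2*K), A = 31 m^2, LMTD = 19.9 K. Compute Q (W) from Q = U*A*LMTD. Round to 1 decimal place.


Q = U * A * LMTD
Q = 604 * 31 * 19.9
Q = 372607.6 W


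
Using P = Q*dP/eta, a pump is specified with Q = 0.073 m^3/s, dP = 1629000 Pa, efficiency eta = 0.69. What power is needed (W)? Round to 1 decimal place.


P = Q * dP / eta
P = 0.073 * 1629000 / 0.69
P = 118917.0 / 0.69
P = 172343.5 W


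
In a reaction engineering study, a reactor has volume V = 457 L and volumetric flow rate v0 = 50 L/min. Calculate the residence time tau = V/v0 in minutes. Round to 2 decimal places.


tau = V / v0
tau = 457 / 50
tau = 9.14 min


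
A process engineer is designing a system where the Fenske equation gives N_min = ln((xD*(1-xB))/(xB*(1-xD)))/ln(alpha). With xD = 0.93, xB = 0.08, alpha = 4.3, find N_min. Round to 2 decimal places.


N_min = ln((xD*(1-xB))/(xB*(1-xD))) / ln(alpha)
Numerator inside ln: 0.8556 / 0.0056 = 152.785714
ln(152.785714) = 5.029036
ln(alpha) = ln(4.3) = 1.458615
N_min = 5.029036 / 1.458615 = 3.45


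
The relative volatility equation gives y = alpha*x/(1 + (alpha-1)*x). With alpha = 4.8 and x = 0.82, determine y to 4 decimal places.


y = alpha*x / (1 + (alpha-1)*x)
y = 4.8*0.82 / (1 + (4.8-1)*0.82)
y = 3.936 / (1 + 3.116)
y = 3.936 / 4.116
y = 0.9563


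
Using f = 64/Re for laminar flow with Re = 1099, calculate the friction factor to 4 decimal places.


f = 64 / Re
f = 64 / 1099
f = 0.0582


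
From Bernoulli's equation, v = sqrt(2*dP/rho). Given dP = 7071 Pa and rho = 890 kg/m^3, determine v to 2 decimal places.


v = sqrt(2*dP/rho)
v = sqrt(2*7071/890)
v = sqrt(15.889888)
v = 3.99 m/s


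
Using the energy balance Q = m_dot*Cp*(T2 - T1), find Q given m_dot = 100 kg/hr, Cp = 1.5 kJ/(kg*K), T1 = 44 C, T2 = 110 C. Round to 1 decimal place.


Q = m_dot * Cp * (T2 - T1)
Q = 100 * 1.5 * (110 - 44)
Q = 100 * 1.5 * 66
Q = 9900.0 kJ/hr


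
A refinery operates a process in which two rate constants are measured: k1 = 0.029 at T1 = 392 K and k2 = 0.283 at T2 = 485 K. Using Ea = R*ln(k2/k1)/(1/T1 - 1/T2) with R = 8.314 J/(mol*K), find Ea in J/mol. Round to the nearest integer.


Ea = R * ln(k2/k1) / (1/T1 - 1/T2)
ln(k2/k1) = ln(0.283/0.029) = 2.2781511
1/T1 - 1/T2 = 1/392 - 1/485 = 0.000489164738
Ea = 8.314 * 2.2781511 / 0.000489164738
Ea = 38720 J/mol


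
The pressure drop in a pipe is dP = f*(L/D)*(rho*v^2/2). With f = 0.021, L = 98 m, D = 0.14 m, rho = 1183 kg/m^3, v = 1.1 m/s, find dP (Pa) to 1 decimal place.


dP = f * (L/D) * (rho*v^2/2)
dP = 0.021 * (98/0.14) * (1183*1.1^2/2)
L/D = 700.0
rho*v^2/2 = 1183*1.21/2 = 715.715
dP = 0.021 * 700.0 * 715.715
dP = 10521.0 Pa


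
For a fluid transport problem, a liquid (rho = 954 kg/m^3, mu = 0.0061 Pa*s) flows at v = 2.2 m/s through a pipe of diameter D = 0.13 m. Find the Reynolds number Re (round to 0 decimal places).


Re = rho * v * D / mu
Re = 954 * 2.2 * 0.13 / 0.0061
Re = 272.844 / 0.0061
Re = 44729


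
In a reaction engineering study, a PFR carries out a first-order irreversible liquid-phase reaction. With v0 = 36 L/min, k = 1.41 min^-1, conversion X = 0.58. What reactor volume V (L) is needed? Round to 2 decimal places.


V = (v0/k) * ln(1/(1-X))
V = (36/1.41) * ln(1/(1-0.58))
V = 25.531915 * ln(2.380952)
V = 25.531915 * 0.8675
V = 22.15 L


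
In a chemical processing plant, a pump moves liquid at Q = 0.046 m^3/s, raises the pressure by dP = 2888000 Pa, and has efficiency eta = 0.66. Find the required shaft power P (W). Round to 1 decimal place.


P = Q * dP / eta
P = 0.046 * 2888000 / 0.66
P = 132848.0 / 0.66
P = 201284.8 W


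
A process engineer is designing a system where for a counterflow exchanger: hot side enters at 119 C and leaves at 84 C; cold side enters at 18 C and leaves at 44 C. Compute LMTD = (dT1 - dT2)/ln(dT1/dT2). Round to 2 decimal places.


dT1 = Th_in - Tc_out = 119 - 44 = 75
dT2 = Th_out - Tc_in = 84 - 18 = 66
LMTD = (dT1 - dT2) / ln(dT1/dT2)
LMTD = (75 - 66) / ln(75/66)
LMTD = 70.40 K


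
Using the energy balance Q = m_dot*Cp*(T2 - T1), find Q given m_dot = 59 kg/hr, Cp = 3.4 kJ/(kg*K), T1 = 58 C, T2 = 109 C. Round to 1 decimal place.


Q = m_dot * Cp * (T2 - T1)
Q = 59 * 3.4 * (109 - 58)
Q = 59 * 3.4 * 51
Q = 10230.6 kJ/hr


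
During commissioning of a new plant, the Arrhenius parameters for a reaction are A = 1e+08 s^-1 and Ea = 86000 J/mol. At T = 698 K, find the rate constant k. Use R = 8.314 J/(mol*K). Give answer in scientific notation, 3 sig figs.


k = A * exp(-Ea/(R*T))
k = 1e+08 * exp(-86000 / (8.314 * 698))
k = 1e+08 * exp(-14.819481)
k = 3.66e+01


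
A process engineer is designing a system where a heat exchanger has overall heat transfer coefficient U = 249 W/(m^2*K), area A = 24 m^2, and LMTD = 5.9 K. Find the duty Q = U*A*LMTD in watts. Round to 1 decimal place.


Q = U * A * LMTD
Q = 249 * 24 * 5.9
Q = 35258.4 W


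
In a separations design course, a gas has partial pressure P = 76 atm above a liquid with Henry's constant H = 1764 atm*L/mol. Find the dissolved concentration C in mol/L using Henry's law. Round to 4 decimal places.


C = P / H
C = 76 / 1764
C = 0.0431 mol/L


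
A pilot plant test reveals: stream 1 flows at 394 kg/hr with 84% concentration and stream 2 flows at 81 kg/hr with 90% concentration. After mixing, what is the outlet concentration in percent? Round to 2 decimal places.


Mass balance on solute: F1*x1 + F2*x2 = F3*x3
F3 = F1 + F2 = 394 + 81 = 475 kg/hr
x3 = (F1*x1 + F2*x2)/F3
x3 = (394*0.84 + 81*0.9) / 475
x3 = 85.02%


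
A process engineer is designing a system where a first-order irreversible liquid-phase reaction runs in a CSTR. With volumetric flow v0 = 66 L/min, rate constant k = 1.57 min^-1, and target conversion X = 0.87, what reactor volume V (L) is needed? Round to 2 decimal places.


V = v0 * X / (k * (1 - X))
V = 66 * 0.87 / (1.57 * (1 - 0.87))
V = 57.42 / (1.57 * 0.13)
V = 57.42 / 0.2041
V = 281.33 L


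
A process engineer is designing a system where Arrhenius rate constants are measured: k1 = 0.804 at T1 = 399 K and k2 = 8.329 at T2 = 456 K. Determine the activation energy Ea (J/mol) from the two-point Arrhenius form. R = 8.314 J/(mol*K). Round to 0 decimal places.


Ea = R * ln(k2/k1) / (1/T1 - 1/T2)
ln(k2/k1) = ln(8.329/0.804) = 2.3378994
1/T1 - 1/T2 = 1/399 - 1/456 = 0.000313283208
Ea = 8.314 * 2.3378994 / 0.000313283208
Ea = 62044 J/mol


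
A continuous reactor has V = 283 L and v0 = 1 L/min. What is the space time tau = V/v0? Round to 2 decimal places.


tau = V / v0
tau = 283 / 1
tau = 283.00 min


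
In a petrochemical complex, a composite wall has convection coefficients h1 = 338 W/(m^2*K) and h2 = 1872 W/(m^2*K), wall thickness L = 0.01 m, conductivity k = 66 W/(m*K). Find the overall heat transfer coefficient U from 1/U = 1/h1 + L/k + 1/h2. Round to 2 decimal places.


1/U = 1/h1 + L/k + 1/h2
1/U = 1/338 + 0.01/66 + 1/1872
1/U = 0.0029585799 + 0.0001515152 + 0.000534188
1/U = 0.0036442831
U = 274.40 W/(m^2*K)


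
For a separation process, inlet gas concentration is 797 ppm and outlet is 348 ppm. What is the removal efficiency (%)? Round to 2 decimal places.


Efficiency = (G_in - G_out) / G_in * 100%
Efficiency = (797 - 348) / 797 * 100
Efficiency = 449 / 797 * 100
Efficiency = 56.34%


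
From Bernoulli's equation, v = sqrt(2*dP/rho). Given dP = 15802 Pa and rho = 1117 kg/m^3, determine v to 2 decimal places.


v = sqrt(2*dP/rho)
v = sqrt(2*15802/1117)
v = sqrt(28.293644)
v = 5.32 m/s


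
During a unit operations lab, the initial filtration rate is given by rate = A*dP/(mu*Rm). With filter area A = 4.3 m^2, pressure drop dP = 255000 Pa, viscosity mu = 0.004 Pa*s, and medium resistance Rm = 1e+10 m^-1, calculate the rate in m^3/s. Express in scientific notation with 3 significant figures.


rate = A * dP / (mu * Rm)
rate = 4.3 * 255000 / (0.004 * 1e+10)
rate = 1096500.0 / 4.000e+07
rate = 2.74e-02 m^3/s


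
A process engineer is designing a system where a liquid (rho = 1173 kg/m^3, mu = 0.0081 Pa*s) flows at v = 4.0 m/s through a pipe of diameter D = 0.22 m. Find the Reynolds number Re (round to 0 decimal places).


Re = rho * v * D / mu
Re = 1173 * 4.0 * 0.22 / 0.0081
Re = 1032.24 / 0.0081
Re = 127437


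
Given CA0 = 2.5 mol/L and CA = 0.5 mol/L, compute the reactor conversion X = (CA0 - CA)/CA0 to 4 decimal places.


X = (CA0 - CA) / CA0
X = (2.5 - 0.5) / 2.5
X = 2.0 / 2.5
X = 0.8000


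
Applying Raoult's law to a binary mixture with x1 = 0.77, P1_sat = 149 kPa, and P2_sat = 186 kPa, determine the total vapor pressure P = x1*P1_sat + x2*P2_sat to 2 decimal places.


P = x1*P1_sat + x2*P2_sat
x2 = 1 - x1 = 1 - 0.77 = 0.23
P = 0.77*149 + 0.23*186
P = 114.73 + 42.78
P = 157.51 kPa


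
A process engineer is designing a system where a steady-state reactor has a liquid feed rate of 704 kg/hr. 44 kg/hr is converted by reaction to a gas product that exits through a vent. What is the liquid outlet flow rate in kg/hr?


Steady-state mass balance on the main outlet: F_out = F_in - F_removed
F_out = 704 - 44
F_out = 660 kg/hr


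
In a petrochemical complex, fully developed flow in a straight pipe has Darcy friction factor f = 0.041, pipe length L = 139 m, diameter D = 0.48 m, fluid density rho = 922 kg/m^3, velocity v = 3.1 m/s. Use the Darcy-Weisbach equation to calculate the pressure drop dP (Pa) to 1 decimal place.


dP = f * (L/D) * (rho*v^2/2)
dP = 0.041 * (139/0.48) * (922*3.1^2/2)
L/D = 289.58333333
rho*v^2/2 = 922*9.61/2 = 4430.21
dP = 0.041 * 289.58333333 * 4430.21
dP = 52599.5 Pa


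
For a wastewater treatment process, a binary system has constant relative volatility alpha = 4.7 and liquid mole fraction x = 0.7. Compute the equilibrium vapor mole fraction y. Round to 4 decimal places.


y = alpha*x / (1 + (alpha-1)*x)
y = 4.7*0.7 / (1 + (4.7-1)*0.7)
y = 3.29 / (1 + 2.59)
y = 3.29 / 3.59
y = 0.9164


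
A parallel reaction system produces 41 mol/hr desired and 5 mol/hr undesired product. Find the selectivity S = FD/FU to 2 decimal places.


S = desired product rate / undesired product rate
S = 41 / 5
S = 8.20


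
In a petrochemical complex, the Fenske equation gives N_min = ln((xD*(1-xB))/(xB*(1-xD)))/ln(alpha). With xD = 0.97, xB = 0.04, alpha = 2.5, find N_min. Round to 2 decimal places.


N_min = ln((xD*(1-xB))/(xB*(1-xD))) / ln(alpha)
Numerator inside ln: 0.9312 / 0.0012 = 776.0
ln(776.0) = 6.654153
ln(alpha) = ln(2.5) = 0.916291
N_min = 6.654153 / 0.916291 = 7.26


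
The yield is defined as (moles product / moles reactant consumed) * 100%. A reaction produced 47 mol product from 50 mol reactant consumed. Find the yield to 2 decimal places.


Yield = (moles product / moles consumed) * 100%
Yield = (47 / 50) * 100
Yield = 0.94 * 100
Yield = 94.00%


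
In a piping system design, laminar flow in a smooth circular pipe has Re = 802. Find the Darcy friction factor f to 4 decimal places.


f = 64 / Re
f = 64 / 802
f = 0.0798


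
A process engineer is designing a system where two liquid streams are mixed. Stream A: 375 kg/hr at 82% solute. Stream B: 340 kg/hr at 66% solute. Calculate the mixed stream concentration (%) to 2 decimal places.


Mass balance on solute: F1*x1 + F2*x2 = F3*x3
F3 = F1 + F2 = 375 + 340 = 715 kg/hr
x3 = (F1*x1 + F2*x2)/F3
x3 = (375*0.82 + 340*0.66) / 715
x3 = 74.39%


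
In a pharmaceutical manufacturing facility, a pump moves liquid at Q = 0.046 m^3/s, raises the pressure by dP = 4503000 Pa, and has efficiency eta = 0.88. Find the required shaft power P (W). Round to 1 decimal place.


P = Q * dP / eta
P = 0.046 * 4503000 / 0.88
P = 207138.0 / 0.88
P = 235384.1 W


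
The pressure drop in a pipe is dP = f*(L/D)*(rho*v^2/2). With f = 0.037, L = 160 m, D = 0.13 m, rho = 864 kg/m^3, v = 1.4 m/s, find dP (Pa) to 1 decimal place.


dP = f * (L/D) * (rho*v^2/2)
dP = 0.037 * (160/0.13) * (864*1.4^2/2)
L/D = 1230.76923077
rho*v^2/2 = 864*1.96/2 = 846.72
dP = 0.037 * 1230.76923077 * 846.72
dP = 38558.3 Pa


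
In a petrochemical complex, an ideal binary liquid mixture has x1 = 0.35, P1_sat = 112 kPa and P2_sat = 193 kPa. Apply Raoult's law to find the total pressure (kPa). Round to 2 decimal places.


P = x1*P1_sat + x2*P2_sat
x2 = 1 - x1 = 1 - 0.35 = 0.65
P = 0.35*112 + 0.65*193
P = 39.2 + 125.45
P = 164.65 kPa


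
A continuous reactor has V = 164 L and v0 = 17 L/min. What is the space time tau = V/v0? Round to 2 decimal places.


tau = V / v0
tau = 164 / 17
tau = 9.65 min


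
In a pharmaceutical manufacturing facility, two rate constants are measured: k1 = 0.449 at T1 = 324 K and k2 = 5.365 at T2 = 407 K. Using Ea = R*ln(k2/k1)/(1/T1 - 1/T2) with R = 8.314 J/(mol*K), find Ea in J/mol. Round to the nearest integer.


Ea = R * ln(k2/k1) / (1/T1 - 1/T2)
ln(k2/k1) = ln(5.365/0.449) = 2.4806288
1/T1 - 1/T2 = 1/324 - 1/407 = 0.000629417296
Ea = 8.314 * 2.4806288 / 0.000629417296
Ea = 32767 J/mol


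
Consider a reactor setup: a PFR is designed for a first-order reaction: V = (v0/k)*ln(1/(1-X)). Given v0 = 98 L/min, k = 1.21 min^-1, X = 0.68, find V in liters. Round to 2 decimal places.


V = (v0/k) * ln(1/(1-X))
V = (98/1.21) * ln(1/(1-0.68))
V = 80.991736 * ln(3.125)
V = 80.991736 * 1.139434
V = 92.28 L


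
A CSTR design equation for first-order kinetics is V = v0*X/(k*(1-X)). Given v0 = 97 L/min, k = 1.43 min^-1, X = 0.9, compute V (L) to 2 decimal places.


V = v0 * X / (k * (1 - X))
V = 97 * 0.9 / (1.43 * (1 - 0.9))
V = 87.3 / (1.43 * 0.1)
V = 87.3 / 0.143
V = 610.49 L


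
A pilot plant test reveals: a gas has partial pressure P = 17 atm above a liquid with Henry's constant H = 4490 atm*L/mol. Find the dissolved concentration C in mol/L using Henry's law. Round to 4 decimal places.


C = P / H
C = 17 / 4490
C = 0.0038 mol/L


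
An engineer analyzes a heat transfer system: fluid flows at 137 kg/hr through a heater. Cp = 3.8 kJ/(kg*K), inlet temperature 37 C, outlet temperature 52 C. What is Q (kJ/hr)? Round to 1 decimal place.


Q = m_dot * Cp * (T2 - T1)
Q = 137 * 3.8 * (52 - 37)
Q = 137 * 3.8 * 15
Q = 7809.0 kJ/hr


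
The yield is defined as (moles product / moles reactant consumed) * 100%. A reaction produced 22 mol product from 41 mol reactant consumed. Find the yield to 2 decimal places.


Yield = (moles product / moles consumed) * 100%
Yield = (22 / 41) * 100
Yield = 0.5366 * 100
Yield = 53.66%


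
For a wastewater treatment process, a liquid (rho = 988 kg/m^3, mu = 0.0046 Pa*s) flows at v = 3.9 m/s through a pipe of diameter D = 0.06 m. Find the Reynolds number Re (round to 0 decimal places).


Re = rho * v * D / mu
Re = 988 * 3.9 * 0.06 / 0.0046
Re = 231.192 / 0.0046
Re = 50259


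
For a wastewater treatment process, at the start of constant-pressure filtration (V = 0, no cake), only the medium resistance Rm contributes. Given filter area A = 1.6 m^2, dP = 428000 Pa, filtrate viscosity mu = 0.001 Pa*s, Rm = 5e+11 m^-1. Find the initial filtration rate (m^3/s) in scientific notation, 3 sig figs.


rate = A * dP / (mu * Rm)
rate = 1.6 * 428000 / (0.001 * 5e+11)
rate = 684800.0 / 5.000e+08
rate = 1.37e-03 m^3/s


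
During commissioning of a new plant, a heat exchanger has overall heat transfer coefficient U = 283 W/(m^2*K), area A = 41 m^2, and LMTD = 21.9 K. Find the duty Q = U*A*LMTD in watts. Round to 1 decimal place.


Q = U * A * LMTD
Q = 283 * 41 * 21.9
Q = 254105.7 W


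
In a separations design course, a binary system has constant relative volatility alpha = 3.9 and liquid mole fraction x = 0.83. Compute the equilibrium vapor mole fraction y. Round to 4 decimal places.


y = alpha*x / (1 + (alpha-1)*x)
y = 3.9*0.83 / (1 + (3.9-1)*0.83)
y = 3.237 / (1 + 2.407)
y = 3.237 / 3.407
y = 0.9501


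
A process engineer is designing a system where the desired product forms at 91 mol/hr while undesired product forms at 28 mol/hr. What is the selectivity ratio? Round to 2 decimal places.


S = desired product rate / undesired product rate
S = 91 / 28
S = 3.25
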